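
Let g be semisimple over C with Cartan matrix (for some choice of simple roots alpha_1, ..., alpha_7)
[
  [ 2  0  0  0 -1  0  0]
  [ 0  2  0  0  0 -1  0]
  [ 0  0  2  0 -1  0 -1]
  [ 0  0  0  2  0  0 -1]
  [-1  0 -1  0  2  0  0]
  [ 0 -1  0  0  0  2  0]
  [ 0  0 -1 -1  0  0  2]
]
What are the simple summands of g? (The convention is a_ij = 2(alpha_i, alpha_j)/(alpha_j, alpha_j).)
The diagram associated to this matrix has two connected components: the simple roots {alpha_2, alpha_6} form a chain of 2 nodes with single edges (A_2), and {alpha_1, alpha_3, alpha_4, alpha_5, alpha_7} form a chain of 5 nodes with single edges (A_5). A semisimple Lie algebra decomposes uniquely as the direct sum of simple ideals, one per connected component of its Dynkin diagram, so g ≅ A_2 ⊕ A_5 (dimension 8 + 35 = 43).

A_2 (sl(3)) + A_5 (sl(6))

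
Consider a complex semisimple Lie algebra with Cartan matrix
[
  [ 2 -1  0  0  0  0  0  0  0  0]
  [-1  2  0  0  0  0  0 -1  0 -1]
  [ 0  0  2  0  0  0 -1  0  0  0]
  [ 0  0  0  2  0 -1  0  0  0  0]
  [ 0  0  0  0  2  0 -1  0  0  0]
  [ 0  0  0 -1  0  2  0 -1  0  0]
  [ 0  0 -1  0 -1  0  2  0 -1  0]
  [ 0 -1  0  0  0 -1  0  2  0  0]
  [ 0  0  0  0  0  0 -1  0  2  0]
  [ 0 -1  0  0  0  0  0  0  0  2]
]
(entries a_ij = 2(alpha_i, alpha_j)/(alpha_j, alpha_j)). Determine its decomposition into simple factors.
type D_4 ⊕ type D_6

The diagram associated to this matrix has two connected components: the simple roots {alpha_3, alpha_5, alpha_7, alpha_9} form a chain of 2 nodes with a fork of two nodes at one end (D_4), and {alpha_1, alpha_2, alpha_4, alpha_6, alpha_8, alpha_10} form a chain of 4 nodes with a fork of two nodes at one end (D_6). A semisimple Lie algebra decomposes uniquely as the direct sum of simple ideals, one per connected component of its Dynkin diagram, so g ≅ D_4 ⊕ D_6 (dimension 28 + 66 = 94).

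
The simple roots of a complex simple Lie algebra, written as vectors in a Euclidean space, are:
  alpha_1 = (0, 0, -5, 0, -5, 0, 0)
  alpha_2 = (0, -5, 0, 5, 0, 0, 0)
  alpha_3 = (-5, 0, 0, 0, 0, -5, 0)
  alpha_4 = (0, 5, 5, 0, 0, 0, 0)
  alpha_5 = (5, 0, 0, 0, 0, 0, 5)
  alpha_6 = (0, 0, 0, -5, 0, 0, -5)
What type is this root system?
Compute the Cartan integers a_ij = 2(alpha_i, alpha_j)/(alpha_j, alpha_j); the resulting 6x6 Cartan matrix is
[[2, 0, 0, -1, 0, 0], [0, 2, 0, -1, 0, -1], [0, 0, 2, 0, -1, 0], [-1, -1, 0, 2, 0, 0], [0, 0, -1, 0, 2, -1], [0, -1, 0, 0, -1, 2]].
All simple roots have the same length, so the diagram is simply laced. The associated Dynkin diagram is a chain of 6 nodes with single edges (A_6), so the type is A_6 (the algebra sl(7)).

A_6 (sl(7))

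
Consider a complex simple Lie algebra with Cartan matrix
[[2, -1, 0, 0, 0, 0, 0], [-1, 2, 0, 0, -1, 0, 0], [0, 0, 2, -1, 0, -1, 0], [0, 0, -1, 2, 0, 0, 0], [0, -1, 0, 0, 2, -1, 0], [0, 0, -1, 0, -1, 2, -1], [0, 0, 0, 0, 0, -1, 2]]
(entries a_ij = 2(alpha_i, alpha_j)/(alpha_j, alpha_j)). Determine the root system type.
The matrix has rank 7 with 2's on the diagonal. Reading the off-diagonal entries as Dynkin edges (a single edge where a_ij = a_ji = -1; a double or triple edge where a_ij * a_ji = 2 or 3), the diagram is a chain of 6 nodes with one extra node attached to the third node from one end (E_7). One simple-root ordering that puts it in standard form is (alpha_4, alpha_7, alpha_3, alpha_6, alpha_5, alpha_2, alpha_1). So the algebra is type E_7.

E7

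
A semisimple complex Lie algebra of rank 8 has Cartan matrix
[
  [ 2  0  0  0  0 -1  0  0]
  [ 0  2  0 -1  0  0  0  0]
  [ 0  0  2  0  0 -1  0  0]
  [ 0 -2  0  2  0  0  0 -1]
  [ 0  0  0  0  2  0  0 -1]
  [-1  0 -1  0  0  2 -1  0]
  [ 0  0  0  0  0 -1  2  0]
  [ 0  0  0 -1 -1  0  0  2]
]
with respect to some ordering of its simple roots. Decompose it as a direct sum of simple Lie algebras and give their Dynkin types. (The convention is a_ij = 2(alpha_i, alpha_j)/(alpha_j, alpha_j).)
B_4 ⊕ D_4

The diagram associated to this matrix has two connected components: the simple roots {alpha_2, alpha_4, alpha_5, alpha_8} form a chain of 4 nodes with a double edge at one end; the terminal node there is the unique short simple root (B_4), and {alpha_1, alpha_3, alpha_6, alpha_7} form a chain of 2 nodes with a fork of two nodes at one end (D_4). A semisimple Lie algebra decomposes uniquely as the direct sum of simple ideals, one per connected component of its Dynkin diagram, so g ≅ B_4 ⊕ D_4 (dimension 36 + 28 = 64).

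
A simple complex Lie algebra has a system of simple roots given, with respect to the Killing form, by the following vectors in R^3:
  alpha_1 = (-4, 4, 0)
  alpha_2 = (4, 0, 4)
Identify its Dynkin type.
A_2

Compute the Cartan integers a_ij = 2(alpha_i, alpha_j)/(alpha_j, alpha_j); the resulting 2x2 Cartan matrix is
[[2, -1], [-1, 2]].
All simple roots have the same length, so the diagram is simply laced. The associated Dynkin diagram is a chain of 2 nodes with single edges (A_2), so the type is A_2 (the algebra sl(3)).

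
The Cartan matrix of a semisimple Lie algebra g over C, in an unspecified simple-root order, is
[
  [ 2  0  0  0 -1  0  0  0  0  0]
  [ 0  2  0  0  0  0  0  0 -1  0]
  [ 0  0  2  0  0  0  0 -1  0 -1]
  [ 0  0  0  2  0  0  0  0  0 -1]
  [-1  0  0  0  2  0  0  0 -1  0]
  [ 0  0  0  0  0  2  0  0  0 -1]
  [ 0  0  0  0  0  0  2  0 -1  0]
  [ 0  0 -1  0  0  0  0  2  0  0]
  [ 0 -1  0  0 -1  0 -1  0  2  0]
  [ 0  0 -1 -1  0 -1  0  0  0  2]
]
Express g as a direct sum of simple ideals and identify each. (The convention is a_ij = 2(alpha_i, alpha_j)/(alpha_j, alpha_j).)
The diagram associated to this matrix has two connected components: the simple roots {alpha_1, alpha_2, alpha_5, alpha_7, alpha_9} form a chain of 3 nodes with a fork of two nodes at one end (D_5), and {alpha_3, alpha_4, alpha_6, alpha_8, alpha_10} form a chain of 3 nodes with a fork of two nodes at one end (D_5). A semisimple Lie algebra decomposes uniquely as the direct sum of simple ideals, one per connected component of its Dynkin diagram, so g ≅ D_5 ⊕ D_5 (dimension 45 + 45 = 90).

D_5 (so(10)) + D_5 (so(10))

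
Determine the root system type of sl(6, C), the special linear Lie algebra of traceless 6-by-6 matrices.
A_5 (sl(6))

This is sl(6), which has dimension 6^2 - 1 = 35 and rank 6 - 1 = 5 (a Cartan subalgebra is the diagonal traceless matrices). In the classification of classical Lie algebras, the special linear algebra sl(n+1) has type A_n; here n = 5, so the Dynkin diagram is a chain of 5 nodes with single edges (A_5). Hence the type is A_5.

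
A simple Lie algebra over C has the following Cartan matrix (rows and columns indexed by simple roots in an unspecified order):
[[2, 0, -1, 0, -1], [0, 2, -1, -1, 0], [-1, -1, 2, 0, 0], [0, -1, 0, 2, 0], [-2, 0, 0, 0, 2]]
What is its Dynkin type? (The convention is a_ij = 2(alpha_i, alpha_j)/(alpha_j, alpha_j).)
C5

The matrix has rank 5 with 2's on the diagonal. Reading the off-diagonal entries as Dynkin edges (a single edge where a_ij = a_ji = -1; a double or triple edge where a_ij * a_ji = 2 or 3), the diagram is a chain of 5 nodes with a double edge at one end; the terminal node there is the unique long simple root (C_5). One simple-root ordering that puts it in standard form is (alpha_4, alpha_2, alpha_3, alpha_1, alpha_5). So the algebra is type C_5, i.e. sp(10).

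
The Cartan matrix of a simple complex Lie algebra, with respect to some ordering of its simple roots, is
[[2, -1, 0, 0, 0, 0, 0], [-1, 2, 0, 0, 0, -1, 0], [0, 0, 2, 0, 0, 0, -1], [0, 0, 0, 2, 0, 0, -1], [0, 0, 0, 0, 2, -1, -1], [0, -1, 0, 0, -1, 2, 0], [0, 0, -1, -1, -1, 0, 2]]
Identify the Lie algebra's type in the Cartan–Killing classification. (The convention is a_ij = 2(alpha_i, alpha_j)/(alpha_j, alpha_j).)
D7

The matrix has rank 7 with 2's on the diagonal. Reading the off-diagonal entries as Dynkin edges (a single edge where a_ij = a_ji = -1; a double or triple edge where a_ij * a_ji = 2 or 3), the diagram is a chain of 5 nodes with a fork of two nodes at one end (D_7). One simple-root ordering that puts it in standard form is (alpha_1, alpha_2, alpha_6, alpha_5, alpha_7, alpha_4, alpha_3). So the algebra is type D_7, i.e. so(14).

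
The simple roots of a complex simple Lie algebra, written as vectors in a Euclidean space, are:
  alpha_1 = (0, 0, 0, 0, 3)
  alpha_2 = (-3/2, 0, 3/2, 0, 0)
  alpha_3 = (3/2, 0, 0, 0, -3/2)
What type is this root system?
Compute the Cartan integers a_ij = 2(alpha_i, alpha_j)/(alpha_j, alpha_j); the resulting 3x3 Cartan matrix is
[[2, 0, -2], [0, 2, -1], [-1, -1, 2]].
The roots have two lengths (squared-length ratio 2:1); the short ones are alpha_{2,3}. The associated Dynkin diagram is a chain of 3 nodes with a double edge at one end; the terminal node there is the unique long simple root (C_3), so the type is C_3 (the algebra sp(6)).

type C_3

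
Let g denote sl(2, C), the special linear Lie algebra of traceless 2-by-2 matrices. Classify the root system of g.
A_1 (sl(2))

This is sl(2), which has dimension 2^2 - 1 = 3 and rank 2 - 1 = 1 (a Cartan subalgebra is the diagonal traceless matrices). In the classification of classical Lie algebras, the special linear algebra sl(n+1) has type A_n; here n = 1, so the Dynkin diagram is a chain of 1 nodes with single edges (A_1). Hence the type is A_1.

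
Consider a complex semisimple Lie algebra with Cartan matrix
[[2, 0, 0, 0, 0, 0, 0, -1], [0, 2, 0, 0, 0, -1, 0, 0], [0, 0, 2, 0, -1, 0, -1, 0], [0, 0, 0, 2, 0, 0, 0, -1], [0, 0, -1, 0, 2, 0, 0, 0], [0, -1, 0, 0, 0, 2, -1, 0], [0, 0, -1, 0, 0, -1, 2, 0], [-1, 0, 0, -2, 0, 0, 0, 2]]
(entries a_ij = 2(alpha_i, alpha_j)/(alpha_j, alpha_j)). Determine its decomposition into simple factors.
The diagram associated to this matrix has two connected components: the simple roots {alpha_2, alpha_3, alpha_5, alpha_6, alpha_7} form a chain of 5 nodes with single edges (A_5), and {alpha_1, alpha_4, alpha_8} form a chain of 3 nodes with a double edge at one end; the terminal node there is the unique short simple root (B_3). A semisimple Lie algebra decomposes uniquely as the direct sum of simple ideals, one per connected component of its Dynkin diagram, so g ≅ A_5 ⊕ B_3 (dimension 35 + 21 = 56).

A_5 + B_3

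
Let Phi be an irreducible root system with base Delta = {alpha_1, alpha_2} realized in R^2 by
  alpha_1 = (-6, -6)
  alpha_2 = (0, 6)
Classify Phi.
type B_2

Compute the Cartan integers a_ij = 2(alpha_i, alpha_j)/(alpha_j, alpha_j); the resulting 2x2 Cartan matrix is
[[2, -2], [-1, 2]].
The roots have two lengths (squared-length ratio 2:1); the short ones are alpha_{2}. The associated Dynkin diagram is a chain of 2 nodes with a double edge at one end; the terminal node there is the unique short simple root (B_2), so the type is B_2 (the algebra so(5)).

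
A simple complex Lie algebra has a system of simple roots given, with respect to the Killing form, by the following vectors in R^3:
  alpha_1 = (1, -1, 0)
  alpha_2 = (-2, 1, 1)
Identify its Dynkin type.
Compute the Cartan integers a_ij = 2(alpha_i, alpha_j)/(alpha_j, alpha_j); the resulting 2x2 Cartan matrix is
[[2, -1], [-3, 2]].
The roots have two lengths (squared-length ratio 3:1); the short ones are alpha_{1}. The associated Dynkin diagram is two nodes joined by a triple edge (G_2), so the type is G_2.

G2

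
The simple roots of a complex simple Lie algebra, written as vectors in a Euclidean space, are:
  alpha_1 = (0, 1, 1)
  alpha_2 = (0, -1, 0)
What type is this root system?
Compute the Cartan integers a_ij = 2(alpha_i, alpha_j)/(alpha_j, alpha_j); the resulting 2x2 Cartan matrix is
[[2, -2], [-1, 2]].
The roots have two lengths (squared-length ratio 2:1); the short ones are alpha_{2}. The associated Dynkin diagram is a chain of 2 nodes with a double edge at one end; the terminal node there is the unique short simple root (B_2), so the type is B_2 (the algebra so(5)).

B_2 (so(5))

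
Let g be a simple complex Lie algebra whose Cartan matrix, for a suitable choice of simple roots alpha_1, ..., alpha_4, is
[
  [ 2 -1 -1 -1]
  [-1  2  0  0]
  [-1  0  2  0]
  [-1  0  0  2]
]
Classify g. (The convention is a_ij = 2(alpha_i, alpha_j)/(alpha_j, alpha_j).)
The matrix has rank 4 with 2's on the diagonal. Reading the off-diagonal entries as Dynkin edges (a single edge where a_ij = a_ji = -1; a double or triple edge where a_ij * a_ji = 2 or 3), the diagram is a chain of 2 nodes with a fork of two nodes at one end (D_4). One simple-root ordering that puts it in standard form is (alpha_3, alpha_1, alpha_4, alpha_2). So the algebra is type D_4, i.e. so(8).

D4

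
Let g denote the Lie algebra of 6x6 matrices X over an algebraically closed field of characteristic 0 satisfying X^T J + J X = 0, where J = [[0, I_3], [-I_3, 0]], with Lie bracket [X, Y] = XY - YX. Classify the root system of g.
C_3

This is sp(6), which has dimension 6(6+1)/2 = 21 and rank 6/2 = 3. In the classification of classical Lie algebras, the symplectic algebra sp(2n) has type C_n; here n = 3, so the Dynkin diagram is a chain of 3 nodes with a double edge at one end; the terminal node there is the unique long simple root (C_3). Hence the type is C_3.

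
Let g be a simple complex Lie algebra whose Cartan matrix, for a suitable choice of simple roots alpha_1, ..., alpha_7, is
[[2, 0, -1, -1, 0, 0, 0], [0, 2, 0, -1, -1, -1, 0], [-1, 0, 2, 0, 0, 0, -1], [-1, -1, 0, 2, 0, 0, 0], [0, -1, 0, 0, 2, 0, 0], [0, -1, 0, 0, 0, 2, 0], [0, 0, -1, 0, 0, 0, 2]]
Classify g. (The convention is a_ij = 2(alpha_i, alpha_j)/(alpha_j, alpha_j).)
type D_7

The matrix has rank 7 with 2's on the diagonal. Reading the off-diagonal entries as Dynkin edges (a single edge where a_ij = a_ji = -1; a double or triple edge where a_ij * a_ji = 2 or 3), the diagram is a chain of 5 nodes with a fork of two nodes at one end (D_7). One simple-root ordering that puts it in standard form is (alpha_7, alpha_3, alpha_1, alpha_4, alpha_2, alpha_5, alpha_6). So the algebra is type D_7, i.e. so(14).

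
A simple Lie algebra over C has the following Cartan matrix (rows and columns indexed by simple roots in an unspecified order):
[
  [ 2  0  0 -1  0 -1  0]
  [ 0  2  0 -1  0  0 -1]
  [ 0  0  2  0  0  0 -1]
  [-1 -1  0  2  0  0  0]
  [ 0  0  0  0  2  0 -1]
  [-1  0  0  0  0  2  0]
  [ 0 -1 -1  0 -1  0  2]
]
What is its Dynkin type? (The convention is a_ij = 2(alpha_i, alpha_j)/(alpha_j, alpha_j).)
The matrix has rank 7 with 2's on the diagonal. Reading the off-diagonal entries as Dynkin edges (a single edge where a_ij = a_ji = -1; a double or triple edge where a_ij * a_ji = 2 or 3), the diagram is a chain of 5 nodes with a fork of two nodes at one end (D_7). One simple-root ordering that puts it in standard form is (alpha_6, alpha_1, alpha_4, alpha_2, alpha_7, alpha_3, alpha_5). So the algebra is type D_7, i.e. so(14).

type D_7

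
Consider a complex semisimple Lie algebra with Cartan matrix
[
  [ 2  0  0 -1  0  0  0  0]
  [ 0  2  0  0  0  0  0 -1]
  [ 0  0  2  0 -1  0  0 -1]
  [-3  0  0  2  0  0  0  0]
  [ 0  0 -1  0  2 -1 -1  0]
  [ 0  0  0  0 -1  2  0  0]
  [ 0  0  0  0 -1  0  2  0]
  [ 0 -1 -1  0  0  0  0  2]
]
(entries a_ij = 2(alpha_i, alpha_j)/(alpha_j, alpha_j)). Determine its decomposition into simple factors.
type D_6 + type G_2

The diagram associated to this matrix has two connected components: the simple roots {alpha_2, alpha_3, alpha_5, alpha_6, alpha_7, alpha_8} form a chain of 4 nodes with a fork of two nodes at one end (D_6), and {alpha_1, alpha_4} form two nodes joined by a triple edge (G_2). A semisimple Lie algebra decomposes uniquely as the direct sum of simple ideals, one per connected component of its Dynkin diagram, so g ≅ D_6 ⊕ G_2 (dimension 66 + 14 = 80).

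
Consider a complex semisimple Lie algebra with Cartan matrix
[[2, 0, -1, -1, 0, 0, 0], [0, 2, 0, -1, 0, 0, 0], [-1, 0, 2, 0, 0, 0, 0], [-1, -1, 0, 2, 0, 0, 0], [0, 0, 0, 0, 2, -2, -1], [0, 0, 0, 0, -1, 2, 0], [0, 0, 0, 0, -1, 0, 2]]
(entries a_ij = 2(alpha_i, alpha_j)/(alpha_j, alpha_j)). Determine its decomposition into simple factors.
type A_4 ⊕ type B_3

The diagram associated to this matrix has two connected components: the simple roots {alpha_1, alpha_2, alpha_3, alpha_4} form a chain of 4 nodes with single edges (A_4), and {alpha_5, alpha_6, alpha_7} form a chain of 3 nodes with a double edge at one end; the terminal node there is the unique short simple root (B_3). A semisimple Lie algebra decomposes uniquely as the direct sum of simple ideals, one per connected component of its Dynkin diagram, so g ≅ A_4 ⊕ B_3 (dimension 24 + 21 = 45).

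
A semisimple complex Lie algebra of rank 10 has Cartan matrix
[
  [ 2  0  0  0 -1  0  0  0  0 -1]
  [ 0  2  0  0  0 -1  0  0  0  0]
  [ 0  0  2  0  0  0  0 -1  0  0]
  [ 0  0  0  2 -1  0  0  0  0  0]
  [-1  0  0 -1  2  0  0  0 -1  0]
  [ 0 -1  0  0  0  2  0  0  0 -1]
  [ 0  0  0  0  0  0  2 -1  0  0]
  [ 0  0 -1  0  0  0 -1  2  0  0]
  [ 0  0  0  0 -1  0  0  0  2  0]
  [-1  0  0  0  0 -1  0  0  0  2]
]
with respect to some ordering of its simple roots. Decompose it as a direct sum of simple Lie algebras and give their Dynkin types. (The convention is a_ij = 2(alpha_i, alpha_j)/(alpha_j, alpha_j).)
The diagram associated to this matrix has two connected components: the simple roots {alpha_3, alpha_7, alpha_8} form a chain of 3 nodes with single edges (A_3), and {alpha_1, alpha_2, alpha_4, alpha_5, alpha_6, alpha_9, alpha_10} form a chain of 5 nodes with a fork of two nodes at one end (D_7). A semisimple Lie algebra decomposes uniquely as the direct sum of simple ideals, one per connected component of its Dynkin diagram, so g ≅ A_3 ⊕ D_7 (dimension 15 + 91 = 106).

A_3 (sl(4)) ⊕ D_7 (so(14))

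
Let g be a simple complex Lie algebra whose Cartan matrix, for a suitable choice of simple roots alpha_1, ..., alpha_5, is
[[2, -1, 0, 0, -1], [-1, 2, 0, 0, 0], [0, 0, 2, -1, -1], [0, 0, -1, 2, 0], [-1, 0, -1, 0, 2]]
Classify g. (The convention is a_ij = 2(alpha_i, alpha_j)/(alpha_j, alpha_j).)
type A_5

The matrix has rank 5 with 2's on the diagonal. Reading the off-diagonal entries as Dynkin edges (a single edge where a_ij = a_ji = -1; a double or triple edge where a_ij * a_ji = 2 or 3), the diagram is a chain of 5 nodes with single edges (A_5). One simple-root ordering that puts it in standard form is (alpha_4, alpha_3, alpha_5, alpha_1, alpha_2). So the algebra is type A_5, i.e. sl(6).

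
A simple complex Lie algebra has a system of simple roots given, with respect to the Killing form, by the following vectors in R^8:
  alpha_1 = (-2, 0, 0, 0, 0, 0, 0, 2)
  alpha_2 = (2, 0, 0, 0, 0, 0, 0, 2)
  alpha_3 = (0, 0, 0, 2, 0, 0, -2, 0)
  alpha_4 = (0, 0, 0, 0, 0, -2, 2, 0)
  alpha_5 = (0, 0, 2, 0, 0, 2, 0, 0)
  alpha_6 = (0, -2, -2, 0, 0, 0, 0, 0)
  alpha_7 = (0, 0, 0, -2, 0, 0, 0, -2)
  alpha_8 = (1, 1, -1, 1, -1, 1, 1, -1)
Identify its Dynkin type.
E_8

Compute the Cartan integers a_ij = 2(alpha_i, alpha_j)/(alpha_j, alpha_j); the resulting 8x8 Cartan matrix is
[[2, 0, 0, 0, 0, 0, -1, -1], [0, 2, 0, 0, 0, 0, -1, 0], [0, 0, 2, -1, 0, 0, -1, 0], [0, 0, -1, 2, -1, 0, 0, 0], [0, 0, 0, -1, 2, -1, 0, 0], [0, 0, 0, 0, -1, 2, 0, 0], [-1, -1, -1, 0, 0, 0, 2, 0], [-1, 0, 0, 0, 0, 0, 0, 2]].
All simple roots have the same length, so the diagram is simply laced. The associated Dynkin diagram is a chain of 7 nodes with one extra node attached to the third node from one end (E_8), so the type is E_8.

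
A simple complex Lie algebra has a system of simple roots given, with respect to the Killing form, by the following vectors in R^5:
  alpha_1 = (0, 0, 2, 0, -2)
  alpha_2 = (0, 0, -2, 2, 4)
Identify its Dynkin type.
type G_2

Compute the Cartan integers a_ij = 2(alpha_i, alpha_j)/(alpha_j, alpha_j); the resulting 2x2 Cartan matrix is
[[2, -1], [-3, 2]].
The roots have two lengths (squared-length ratio 3:1); the short ones are alpha_{1}. The associated Dynkin diagram is two nodes joined by a triple edge (G_2), so the type is G_2.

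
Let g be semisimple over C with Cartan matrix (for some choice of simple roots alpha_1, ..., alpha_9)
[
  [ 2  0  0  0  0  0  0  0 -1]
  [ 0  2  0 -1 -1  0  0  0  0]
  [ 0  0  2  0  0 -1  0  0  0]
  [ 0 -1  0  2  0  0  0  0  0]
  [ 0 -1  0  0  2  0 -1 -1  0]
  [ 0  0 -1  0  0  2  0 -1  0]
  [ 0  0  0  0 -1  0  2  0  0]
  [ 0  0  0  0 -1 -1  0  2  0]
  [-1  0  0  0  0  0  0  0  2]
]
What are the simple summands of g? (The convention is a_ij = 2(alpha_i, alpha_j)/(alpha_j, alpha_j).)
The diagram associated to this matrix has two connected components: the simple roots {alpha_1, alpha_9} form a chain of 2 nodes with single edges (A_2), and {alpha_2, alpha_3, alpha_4, alpha_5, alpha_6, alpha_7, alpha_8} form a chain of 6 nodes with one extra node attached to the third node from one end (E_7). A semisimple Lie algebra decomposes uniquely as the direct sum of simple ideals, one per connected component of its Dynkin diagram, so g ≅ A_2 ⊕ E_7 (dimension 8 + 133 = 141).

A_2 (sl(3)) + E_7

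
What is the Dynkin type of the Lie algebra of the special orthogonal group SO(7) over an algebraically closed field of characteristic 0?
This is so(7) with 7 odd, which has dimension 7(7-1)/2 = 21 and rank (7-1)/2 = 3. In the classification of classical Lie algebras, the orthogonal algebra so(2n+1) in an odd number of variables has type B_n; here n = 3, so the Dynkin diagram is a chain of 3 nodes with a double edge at one end; the terminal node there is the unique short simple root (B_3). Hence the type is B_3.

type B_3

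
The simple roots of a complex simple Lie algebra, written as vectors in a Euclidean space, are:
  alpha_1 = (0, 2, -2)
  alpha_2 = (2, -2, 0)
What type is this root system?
A2

Compute the Cartan integers a_ij = 2(alpha_i, alpha_j)/(alpha_j, alpha_j); the resulting 2x2 Cartan matrix is
[[2, -1], [-1, 2]].
All simple roots have the same length, so the diagram is simply laced. The associated Dynkin diagram is a chain of 2 nodes with single edges (A_2), so the type is A_2 (the algebra sl(3)).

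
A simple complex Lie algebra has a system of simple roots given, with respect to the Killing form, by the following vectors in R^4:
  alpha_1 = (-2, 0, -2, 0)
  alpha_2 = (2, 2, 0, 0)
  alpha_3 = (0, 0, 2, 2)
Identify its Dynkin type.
A_3

Compute the Cartan integers a_ij = 2(alpha_i, alpha_j)/(alpha_j, alpha_j); the resulting 3x3 Cartan matrix is
[[2, -1, -1], [-1, 2, 0], [-1, 0, 2]].
All simple roots have the same length, so the diagram is simply laced. The associated Dynkin diagram is a chain of 3 nodes with single edges (A_3), so the type is A_3 (the algebra sl(4)).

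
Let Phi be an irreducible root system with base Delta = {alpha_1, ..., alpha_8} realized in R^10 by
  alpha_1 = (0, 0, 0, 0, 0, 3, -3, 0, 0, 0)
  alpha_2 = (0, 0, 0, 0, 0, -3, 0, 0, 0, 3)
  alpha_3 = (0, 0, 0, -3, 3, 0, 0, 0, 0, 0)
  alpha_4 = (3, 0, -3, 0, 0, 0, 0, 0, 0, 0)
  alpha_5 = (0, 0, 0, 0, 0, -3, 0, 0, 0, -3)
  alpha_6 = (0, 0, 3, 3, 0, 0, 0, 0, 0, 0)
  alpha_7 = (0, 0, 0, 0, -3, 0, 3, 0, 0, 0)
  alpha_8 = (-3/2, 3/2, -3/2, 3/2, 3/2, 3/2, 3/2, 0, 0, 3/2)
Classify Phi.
Compute the Cartan integers a_ij = 2(alpha_i, alpha_j)/(alpha_j, alpha_j); the resulting 8x8 Cartan matrix is
[[2, -1, 0, 0, -1, 0, -1, 0], [-1, 2, 0, 0, 0, 0, 0, 0], [0, 0, 2, 0, 0, -1, -1, 0], [0, 0, 0, 2, 0, -1, 0, 0], [-1, 0, 0, 0, 2, 0, 0, -1], [0, 0, -1, -1, 0, 2, 0, 0], [-1, 0, -1, 0, 0, 0, 2, 0], [0, 0, 0, 0, -1, 0, 0, 2]].
All simple roots have the same length, so the diagram is simply laced. The associated Dynkin diagram is a chain of 7 nodes with one extra node attached to the third node from one end (E_8), so the type is E_8.

type E_8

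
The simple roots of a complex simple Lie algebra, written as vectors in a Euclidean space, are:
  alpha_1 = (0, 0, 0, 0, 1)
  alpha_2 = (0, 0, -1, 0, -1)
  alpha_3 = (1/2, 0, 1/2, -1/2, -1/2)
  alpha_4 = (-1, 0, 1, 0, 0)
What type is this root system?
F_4

Compute the Cartan integers a_ij = 2(alpha_i, alpha_j)/(alpha_j, alpha_j); the resulting 4x4 Cartan matrix is
[[2, -1, -1, 0], [-2, 2, 0, -1], [-1, 0, 2, 0], [0, -1, 0, 2]].
The roots have two lengths (squared-length ratio 2:1); the short ones are alpha_{1,3}. The associated Dynkin diagram is a chain of 4 nodes with a double edge between the middle two (F_4), so the type is F_4.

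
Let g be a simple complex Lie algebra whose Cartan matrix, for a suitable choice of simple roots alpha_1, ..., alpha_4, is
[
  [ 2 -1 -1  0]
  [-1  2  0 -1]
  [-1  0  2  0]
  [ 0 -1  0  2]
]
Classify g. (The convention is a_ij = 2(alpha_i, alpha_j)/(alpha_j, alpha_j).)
A_4 (sl(5))

The matrix has rank 4 with 2's on the diagonal. Reading the off-diagonal entries as Dynkin edges (a single edge where a_ij = a_ji = -1; a double or triple edge where a_ij * a_ji = 2 or 3), the diagram is a chain of 4 nodes with single edges (A_4). One simple-root ordering that puts it in standard form is (alpha_3, alpha_1, alpha_2, alpha_4). So the algebra is type A_4, i.e. sl(5).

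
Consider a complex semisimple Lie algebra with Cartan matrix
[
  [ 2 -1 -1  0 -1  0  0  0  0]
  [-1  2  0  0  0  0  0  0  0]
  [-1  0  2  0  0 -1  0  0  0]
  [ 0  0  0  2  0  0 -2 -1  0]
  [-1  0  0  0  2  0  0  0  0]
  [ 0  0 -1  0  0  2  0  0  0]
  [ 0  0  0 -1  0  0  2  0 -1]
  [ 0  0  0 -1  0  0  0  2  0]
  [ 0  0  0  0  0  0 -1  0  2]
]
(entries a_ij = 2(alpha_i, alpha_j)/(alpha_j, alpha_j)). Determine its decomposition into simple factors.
The diagram associated to this matrix has two connected components: the simple roots {alpha_1, alpha_2, alpha_3, alpha_5, alpha_6} form a chain of 3 nodes with a fork of two nodes at one end (D_5), and {alpha_4, alpha_7, alpha_8, alpha_9} form a chain of 4 nodes with a double edge between the middle two (F_4). A semisimple Lie algebra decomposes uniquely as the direct sum of simple ideals, one per connected component of its Dynkin diagram, so g ≅ D_5 ⊕ F_4 (dimension 45 + 52 = 97).

type D_5 ⊕ type F_4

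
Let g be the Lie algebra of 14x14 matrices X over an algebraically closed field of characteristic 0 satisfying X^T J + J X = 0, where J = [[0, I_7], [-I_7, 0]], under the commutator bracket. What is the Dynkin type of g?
type C_7

This is sp(14), which has dimension 14(14+1)/2 = 105 and rank 14/2 = 7. In the classification of classical Lie algebras, the symplectic algebra sp(2n) has type C_n; here n = 7, so the Dynkin diagram is a chain of 7 nodes with a double edge at one end; the terminal node there is the unique long simple root (C_7). Hence the type is C_7.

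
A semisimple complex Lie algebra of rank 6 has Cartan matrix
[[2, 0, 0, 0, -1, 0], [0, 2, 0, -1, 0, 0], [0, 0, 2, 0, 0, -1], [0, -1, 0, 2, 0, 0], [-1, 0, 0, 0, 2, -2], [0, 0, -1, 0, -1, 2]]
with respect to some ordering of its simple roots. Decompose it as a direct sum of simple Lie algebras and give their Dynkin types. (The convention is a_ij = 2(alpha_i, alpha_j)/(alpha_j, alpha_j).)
A_2 ⊕ F_4

The diagram associated to this matrix has two connected components: the simple roots {alpha_2, alpha_4} form a chain of 2 nodes with single edges (A_2), and {alpha_1, alpha_3, alpha_5, alpha_6} form a chain of 4 nodes with a double edge between the middle two (F_4). A semisimple Lie algebra decomposes uniquely as the direct sum of simple ideals, one per connected component of its Dynkin diagram, so g ≅ A_2 ⊕ F_4 (dimension 8 + 52 = 60).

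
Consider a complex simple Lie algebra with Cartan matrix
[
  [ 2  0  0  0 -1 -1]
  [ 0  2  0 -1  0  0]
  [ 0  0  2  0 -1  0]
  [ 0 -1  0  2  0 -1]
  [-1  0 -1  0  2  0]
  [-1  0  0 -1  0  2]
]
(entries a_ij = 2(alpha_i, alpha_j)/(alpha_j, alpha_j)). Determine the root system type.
A_6

The matrix has rank 6 with 2's on the diagonal. Reading the off-diagonal entries as Dynkin edges (a single edge where a_ij = a_ji = -1; a double or triple edge where a_ij * a_ji = 2 or 3), the diagram is a chain of 6 nodes with single edges (A_6). One simple-root ordering that puts it in standard form is (alpha_3, alpha_5, alpha_1, alpha_6, alpha_4, alpha_2). So the algebra is type A_6, i.e. sl(7).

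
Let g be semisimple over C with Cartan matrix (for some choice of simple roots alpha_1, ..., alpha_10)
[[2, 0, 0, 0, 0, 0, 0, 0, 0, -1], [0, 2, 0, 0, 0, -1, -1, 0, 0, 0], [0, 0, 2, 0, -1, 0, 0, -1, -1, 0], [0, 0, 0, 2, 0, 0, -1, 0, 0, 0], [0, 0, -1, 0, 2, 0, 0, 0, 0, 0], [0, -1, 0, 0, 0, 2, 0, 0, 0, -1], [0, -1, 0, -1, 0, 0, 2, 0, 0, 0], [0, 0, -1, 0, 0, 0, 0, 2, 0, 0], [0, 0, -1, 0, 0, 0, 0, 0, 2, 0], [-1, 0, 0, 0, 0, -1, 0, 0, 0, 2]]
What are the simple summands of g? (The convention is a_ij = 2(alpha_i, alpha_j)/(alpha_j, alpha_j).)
A6 + D4

The diagram associated to this matrix has two connected components: the simple roots {alpha_1, alpha_2, alpha_4, alpha_6, alpha_7, alpha_10} form a chain of 6 nodes with single edges (A_6), and {alpha_3, alpha_5, alpha_8, alpha_9} form a chain of 2 nodes with a fork of two nodes at one end (D_4). A semisimple Lie algebra decomposes uniquely as the direct sum of simple ideals, one per connected component of its Dynkin diagram, so g ≅ A_6 ⊕ D_4 (dimension 48 + 28 = 76).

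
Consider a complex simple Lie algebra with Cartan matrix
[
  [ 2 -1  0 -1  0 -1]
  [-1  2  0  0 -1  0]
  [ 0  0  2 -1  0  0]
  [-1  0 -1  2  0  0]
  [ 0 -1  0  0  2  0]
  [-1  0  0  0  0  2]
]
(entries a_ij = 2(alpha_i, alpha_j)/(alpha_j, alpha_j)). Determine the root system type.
E_6

The matrix has rank 6 with 2's on the diagonal. Reading the off-diagonal entries as Dynkin edges (a single edge where a_ij = a_ji = -1; a double or triple edge where a_ij * a_ji = 2 or 3), the diagram is a chain of 5 nodes with one extra node attached to the third node from one end (E_6). One simple-root ordering that puts it in standard form is (alpha_3, alpha_6, alpha_4, alpha_1, alpha_2, alpha_5). So the algebra is type E_6.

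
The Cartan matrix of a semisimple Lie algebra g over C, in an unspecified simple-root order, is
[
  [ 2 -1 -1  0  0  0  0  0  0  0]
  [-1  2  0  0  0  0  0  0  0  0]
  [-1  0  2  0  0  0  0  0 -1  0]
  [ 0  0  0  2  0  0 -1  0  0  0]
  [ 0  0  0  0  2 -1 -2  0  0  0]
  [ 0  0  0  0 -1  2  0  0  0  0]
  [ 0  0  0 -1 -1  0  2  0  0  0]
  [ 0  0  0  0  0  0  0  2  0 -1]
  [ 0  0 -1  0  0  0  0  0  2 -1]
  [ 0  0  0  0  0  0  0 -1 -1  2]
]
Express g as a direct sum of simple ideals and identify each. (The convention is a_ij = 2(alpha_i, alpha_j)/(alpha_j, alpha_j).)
The diagram associated to this matrix has two connected components: the simple roots {alpha_1, alpha_2, alpha_3, alpha_8, alpha_9, alpha_10} form a chain of 6 nodes with single edges (A_6), and {alpha_4, alpha_5, alpha_6, alpha_7} form a chain of 4 nodes with a double edge between the middle two (F_4). A semisimple Lie algebra decomposes uniquely as the direct sum of simple ideals, one per connected component of its Dynkin diagram, so g ≅ A_6 ⊕ F_4 (dimension 48 + 52 = 100).

A6 + F4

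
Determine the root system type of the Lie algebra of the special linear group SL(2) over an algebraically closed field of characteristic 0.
A_1

This is sl(2), which has dimension 2^2 - 1 = 3 and rank 2 - 1 = 1 (a Cartan subalgebra is the diagonal traceless matrices). In the classification of classical Lie algebras, the special linear algebra sl(n+1) has type A_n; here n = 1, so the Dynkin diagram is a chain of 1 nodes with single edges (A_1). Hence the type is A_1.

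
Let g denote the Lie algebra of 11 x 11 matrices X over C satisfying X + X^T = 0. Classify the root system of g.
B_5

This is so(11) with 11 odd, which has dimension 11(11-1)/2 = 55 and rank (11-1)/2 = 5. In the classification of classical Lie algebras, the orthogonal algebra so(2n+1) in an odd number of variables has type B_n; here n = 5, so the Dynkin diagram is a chain of 5 nodes with a double edge at one end; the terminal node there is the unique short simple root (B_5). Hence the type is B_5.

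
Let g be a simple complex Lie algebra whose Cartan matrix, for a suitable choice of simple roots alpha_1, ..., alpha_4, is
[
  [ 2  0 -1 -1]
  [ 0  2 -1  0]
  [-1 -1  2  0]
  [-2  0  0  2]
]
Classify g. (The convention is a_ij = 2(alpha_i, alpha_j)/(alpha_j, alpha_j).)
C4

The matrix has rank 4 with 2's on the diagonal. Reading the off-diagonal entries as Dynkin edges (a single edge where a_ij = a_ji = -1; a double or triple edge where a_ij * a_ji = 2 or 3), the diagram is a chain of 4 nodes with a double edge at one end; the terminal node there is the unique long simple root (C_4). One simple-root ordering that puts it in standard form is (alpha_2, alpha_3, alpha_1, alpha_4). So the algebra is type C_4, i.e. sp(8).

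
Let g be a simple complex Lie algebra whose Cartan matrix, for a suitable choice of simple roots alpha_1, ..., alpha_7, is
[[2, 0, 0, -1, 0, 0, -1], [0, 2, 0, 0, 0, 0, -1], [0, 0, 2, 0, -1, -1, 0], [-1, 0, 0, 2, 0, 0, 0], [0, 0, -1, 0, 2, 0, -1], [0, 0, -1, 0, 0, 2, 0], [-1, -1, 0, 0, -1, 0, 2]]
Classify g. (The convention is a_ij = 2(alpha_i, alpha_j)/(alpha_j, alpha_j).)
The matrix has rank 7 with 2's on the diagonal. Reading the off-diagonal entries as Dynkin edges (a single edge where a_ij = a_ji = -1; a double or triple edge where a_ij * a_ji = 2 or 3), the diagram is a chain of 6 nodes with one extra node attached to the third node from one end (E_7). One simple-root ordering that puts it in standard form is (alpha_4, alpha_2, alpha_1, alpha_7, alpha_5, alpha_3, alpha_6). So the algebra is type E_7.

type E_7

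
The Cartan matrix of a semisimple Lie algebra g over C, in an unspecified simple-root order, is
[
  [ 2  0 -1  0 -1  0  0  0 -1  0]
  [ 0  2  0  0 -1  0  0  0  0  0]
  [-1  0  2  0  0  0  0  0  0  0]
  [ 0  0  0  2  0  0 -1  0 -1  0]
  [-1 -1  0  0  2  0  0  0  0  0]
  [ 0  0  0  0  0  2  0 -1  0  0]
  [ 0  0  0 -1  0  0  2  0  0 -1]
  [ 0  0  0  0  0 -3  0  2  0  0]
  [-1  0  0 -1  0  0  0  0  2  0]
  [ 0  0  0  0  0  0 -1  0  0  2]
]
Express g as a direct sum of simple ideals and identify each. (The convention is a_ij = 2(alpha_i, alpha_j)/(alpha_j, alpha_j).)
E_8 + G_2

The diagram associated to this matrix has two connected components: the simple roots {alpha_1, alpha_2, alpha_3, alpha_4, alpha_5, alpha_7, alpha_9, alpha_10} form a chain of 7 nodes with one extra node attached to the third node from one end (E_8), and {alpha_6, alpha_8} form two nodes joined by a triple edge (G_2). A semisimple Lie algebra decomposes uniquely as the direct sum of simple ideals, one per connected component of its Dynkin diagram, so g ≅ E_8 ⊕ G_2 (dimension 248 + 14 = 262).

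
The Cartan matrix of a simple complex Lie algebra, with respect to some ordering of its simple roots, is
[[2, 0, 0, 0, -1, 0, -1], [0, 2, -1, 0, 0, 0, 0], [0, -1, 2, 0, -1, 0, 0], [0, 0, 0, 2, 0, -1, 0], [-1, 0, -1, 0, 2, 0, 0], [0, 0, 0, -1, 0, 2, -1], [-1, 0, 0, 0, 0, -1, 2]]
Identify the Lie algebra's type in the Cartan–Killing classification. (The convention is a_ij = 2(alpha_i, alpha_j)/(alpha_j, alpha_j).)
A7

The matrix has rank 7 with 2's on the diagonal. Reading the off-diagonal entries as Dynkin edges (a single edge where a_ij = a_ji = -1; a double or triple edge where a_ij * a_ji = 2 or 3), the diagram is a chain of 7 nodes with single edges (A_7). One simple-root ordering that puts it in standard form is (alpha_2, alpha_3, alpha_5, alpha_1, alpha_7, alpha_6, alpha_4). So the algebra is type A_7, i.e. sl(8).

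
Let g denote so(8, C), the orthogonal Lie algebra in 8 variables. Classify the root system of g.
This is so(8) with 8 even, which has dimension 8(8-1)/2 = 28 and rank 8/2 = 4. In the classification of classical Lie algebras, the orthogonal algebra so(2n) in an even number of variables has type D_n; here n = 4, so the Dynkin diagram is a chain of 2 nodes with a fork of two nodes at one end (D_4). Hence the type is D_4.

D_4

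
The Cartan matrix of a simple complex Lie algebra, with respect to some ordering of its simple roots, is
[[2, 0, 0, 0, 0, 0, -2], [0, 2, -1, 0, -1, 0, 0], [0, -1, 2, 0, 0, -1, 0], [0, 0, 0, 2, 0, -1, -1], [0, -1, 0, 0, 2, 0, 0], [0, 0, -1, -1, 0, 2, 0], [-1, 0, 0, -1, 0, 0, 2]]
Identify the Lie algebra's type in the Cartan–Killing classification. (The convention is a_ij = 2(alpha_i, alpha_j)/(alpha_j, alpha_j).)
C_7

The matrix has rank 7 with 2's on the diagonal. Reading the off-diagonal entries as Dynkin edges (a single edge where a_ij = a_ji = -1; a double or triple edge where a_ij * a_ji = 2 or 3), the diagram is a chain of 7 nodes with a double edge at one end; the terminal node there is the unique long simple root (C_7). One simple-root ordering that puts it in standard form is (alpha_5, alpha_2, alpha_3, alpha_6, alpha_4, alpha_7, alpha_1). So the algebra is type C_7, i.e. sp(14).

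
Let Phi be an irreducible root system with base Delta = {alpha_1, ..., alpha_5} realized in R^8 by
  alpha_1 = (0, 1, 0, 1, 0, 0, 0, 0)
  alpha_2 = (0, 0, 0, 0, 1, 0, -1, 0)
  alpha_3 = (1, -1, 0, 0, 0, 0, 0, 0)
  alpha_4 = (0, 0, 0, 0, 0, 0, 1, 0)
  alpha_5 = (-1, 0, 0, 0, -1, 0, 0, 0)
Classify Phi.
Compute the Cartan integers a_ij = 2(alpha_i, alpha_j)/(alpha_j, alpha_j); the resulting 5x5 Cartan matrix is
[[2, 0, -1, 0, 0], [0, 2, 0, -2, -1], [-1, 0, 2, 0, -1], [0, -1, 0, 2, 0], [0, -1, -1, 0, 2]].
The roots have two lengths (squared-length ratio 2:1); the short ones are alpha_{4}. The associated Dynkin diagram is a chain of 5 nodes with a double edge at one end; the terminal node there is the unique short simple root (B_5), so the type is B_5 (the algebra so(11)).

B_5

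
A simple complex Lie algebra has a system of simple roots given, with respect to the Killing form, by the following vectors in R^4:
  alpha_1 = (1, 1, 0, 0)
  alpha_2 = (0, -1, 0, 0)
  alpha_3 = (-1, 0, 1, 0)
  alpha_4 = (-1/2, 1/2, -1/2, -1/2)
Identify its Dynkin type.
F_4

Compute the Cartan integers a_ij = 2(alpha_i, alpha_j)/(alpha_j, alpha_j); the resulting 4x4 Cartan matrix is
[[2, -2, -1, 0], [-1, 2, 0, -1], [-1, 0, 2, 0], [0, -1, 0, 2]].
The roots have two lengths (squared-length ratio 2:1); the short ones are alpha_{2,4}. The associated Dynkin diagram is a chain of 4 nodes with a double edge between the middle two (F_4), so the type is F_4.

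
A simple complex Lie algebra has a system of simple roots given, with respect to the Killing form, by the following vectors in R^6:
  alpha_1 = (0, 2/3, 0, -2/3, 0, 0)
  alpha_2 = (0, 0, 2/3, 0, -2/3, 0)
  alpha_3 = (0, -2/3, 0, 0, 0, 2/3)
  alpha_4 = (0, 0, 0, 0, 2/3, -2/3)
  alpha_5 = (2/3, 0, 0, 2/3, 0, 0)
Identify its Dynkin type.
A_5 (sl(6))

Compute the Cartan integers a_ij = 2(alpha_i, alpha_j)/(alpha_j, alpha_j); the resulting 5x5 Cartan matrix is
[[2, 0, -1, 0, -1], [0, 2, 0, -1, 0], [-1, 0, 2, -1, 0], [0, -1, -1, 2, 0], [-1, 0, 0, 0, 2]].
All simple roots have the same length, so the diagram is simply laced. The associated Dynkin diagram is a chain of 5 nodes with single edges (A_5), so the type is A_5 (the algebra sl(6)).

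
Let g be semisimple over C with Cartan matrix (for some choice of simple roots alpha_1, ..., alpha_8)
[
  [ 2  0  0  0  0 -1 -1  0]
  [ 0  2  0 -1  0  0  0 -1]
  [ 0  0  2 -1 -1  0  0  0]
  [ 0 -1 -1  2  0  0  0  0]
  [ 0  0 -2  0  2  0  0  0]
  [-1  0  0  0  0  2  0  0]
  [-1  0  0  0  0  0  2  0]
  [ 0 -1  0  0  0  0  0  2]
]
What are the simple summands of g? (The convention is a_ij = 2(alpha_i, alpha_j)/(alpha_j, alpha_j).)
The diagram associated to this matrix has two connected components: the simple roots {alpha_1, alpha_6, alpha_7} form a chain of 3 nodes with single edges (A_3), and {alpha_2, alpha_3, alpha_4, alpha_5, alpha_8} form a chain of 5 nodes with a double edge at one end; the terminal node there is the unique long simple root (C_5). A semisimple Lie algebra decomposes uniquely as the direct sum of simple ideals, one per connected component of its Dynkin diagram, so g ≅ A_3 ⊕ C_5 (dimension 15 + 55 = 70).

type A_3 + type C_5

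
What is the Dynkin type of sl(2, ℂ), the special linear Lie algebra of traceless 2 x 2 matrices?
This is sl(2), which has dimension 2^2 - 1 = 3 and rank 2 - 1 = 1 (a Cartan subalgebra is the diagonal traceless matrices). In the classification of classical Lie algebras, the special linear algebra sl(n+1) has type A_n; here n = 1, so the Dynkin diagram is a chain of 1 nodes with single edges (A_1). Hence the type is A_1.

A1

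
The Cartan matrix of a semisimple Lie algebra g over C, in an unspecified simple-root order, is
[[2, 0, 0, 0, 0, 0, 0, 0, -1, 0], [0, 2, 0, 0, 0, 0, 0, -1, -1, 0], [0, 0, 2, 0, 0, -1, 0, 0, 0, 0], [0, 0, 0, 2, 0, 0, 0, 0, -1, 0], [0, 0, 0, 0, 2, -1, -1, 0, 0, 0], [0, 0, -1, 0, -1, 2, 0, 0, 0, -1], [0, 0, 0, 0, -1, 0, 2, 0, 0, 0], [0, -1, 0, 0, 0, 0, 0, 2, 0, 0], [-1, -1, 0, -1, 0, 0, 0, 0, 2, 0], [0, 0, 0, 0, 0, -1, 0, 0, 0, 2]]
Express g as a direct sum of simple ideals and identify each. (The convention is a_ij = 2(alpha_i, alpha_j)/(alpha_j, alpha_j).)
The diagram associated to this matrix has two connected components: the simple roots {alpha_3, alpha_5, alpha_6, alpha_7, alpha_10} form a chain of 3 nodes with a fork of two nodes at one end (D_5), and {alpha_1, alpha_2, alpha_4, alpha_8, alpha_9} form a chain of 3 nodes with a fork of two nodes at one end (D_5). A semisimple Lie algebra decomposes uniquely as the direct sum of simple ideals, one per connected component of its Dynkin diagram, so g ≅ D_5 ⊕ D_5 (dimension 45 + 45 = 90).

type D_5 ⊕ type D_5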